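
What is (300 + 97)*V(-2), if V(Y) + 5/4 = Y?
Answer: -5161/4 ≈ -1290.3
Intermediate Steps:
V(Y) = -5/4 + Y
(300 + 97)*V(-2) = (300 + 97)*(-5/4 - 2) = 397*(-13/4) = -5161/4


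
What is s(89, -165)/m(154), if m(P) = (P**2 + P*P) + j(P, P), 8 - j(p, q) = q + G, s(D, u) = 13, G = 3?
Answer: 13/47283 ≈ 0.00027494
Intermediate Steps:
j(p, q) = 5 - q (j(p, q) = 8 - (q + 3) = 8 - (3 + q) = 8 + (-3 - q) = 5 - q)
m(P) = 5 - P + 2*P**2 (m(P) = (P**2 + P*P) + (5 - P) = (P**2 + P**2) + (5 - P) = 2*P**2 + (5 - P) = 5 - P + 2*P**2)
s(89, -165)/m(154) = 13/(5 - 1*154 + 2*154**2) = 13/(5 - 154 + 2*23716) = 13/(5 - 154 + 47432) = 13/47283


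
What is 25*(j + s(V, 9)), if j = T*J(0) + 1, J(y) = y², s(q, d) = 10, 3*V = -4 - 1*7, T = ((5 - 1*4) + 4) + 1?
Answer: 275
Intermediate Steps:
T = 6 (T = ((5 - 4) + 4) + 1 = (1 + 4) + 1 = 5 + 1 = 6)
V = -11/3 (V = (-4 - 1*7)/3 = (-4 - 7)/3 = (⅓)*(-11) = -11/3 ≈ -3.6667)
j = 1 (j = 6*0² + 1 = 6*0 + 1 = 0 + 1 = 1)
25*(j + s(V, 9)) = 25*(1 + 10) = 25*11 = 275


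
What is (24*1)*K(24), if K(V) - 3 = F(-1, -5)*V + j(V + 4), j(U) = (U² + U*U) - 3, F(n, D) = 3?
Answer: 39360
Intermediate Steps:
j(U) = -3 + 2*U² (j(U) = (U² + U²) - 3 = 2*U² - 3 = -3 + 2*U²)
K(V) = 2*(4 + V)² + 3*V (K(V) = 3 + (3*V + (-3 + 2*(V + 4)²)) = 3 + (3*V + (-3 + 2*(4 + V)²)) = 3 + (-3 + 2*(4 + V)² + 3*V) = 2*(4 + V)² + 3*V)
(24*1)*K(24) = (24*1)*(2*(4 + 24)² + 3*24) = 24*(2*28² + 72) = 24*(2*784 + 72) = 24*(1568 + 72) = 24*1640 = 39360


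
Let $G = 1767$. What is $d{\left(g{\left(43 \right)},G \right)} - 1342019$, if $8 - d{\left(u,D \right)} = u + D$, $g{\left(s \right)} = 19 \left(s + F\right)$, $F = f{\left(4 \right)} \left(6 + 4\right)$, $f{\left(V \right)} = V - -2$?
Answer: $-1345735$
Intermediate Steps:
$f{\left(V \right)} = 2 + V$ ($f{\left(V \right)} = V + 2 = 2 + V$)
$F = 60$ ($F = \left(2 + 4\right) \left(6 + 4\right) = 6 \cdot 10 = 60$)
$g{\left(s \right)} = 1140 + 19 s$ ($g{\left(s \right)} = 19 \left(s + 60\right) = 19 \left(60 + s\right) = 1140 + 19 s$)
$d{\left(u,D \right)} = 8 - D - u$ ($d{\left(u,D \right)} = 8 - \left(u + D\right) = 8 - \left(D + u\right) = 8 - D - u$)
$d{\left(g{\left(43 \right)},G \right)} - 1342019 = \left(8 - 1767 - \left(1140 + 19 \cdot 43\right)\right) - 1342019 = \left(8 - 1767 - \left(1140 + 817\right)\right) - 1342019 = \left(8 - 1767 - 1957\right) - 1342019 = -3716 - 1342019 = -1345735$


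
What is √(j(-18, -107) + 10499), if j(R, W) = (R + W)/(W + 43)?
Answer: √672061/8 ≈ 102.47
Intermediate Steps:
j(R, W) = (R + W)/(43 + W)
√(j(-18, -107) + 10499) = √((-18 - 107)/(43 - 107) + 10499) = √(-125/(-64) + 10499) = √(-1/64*(-125) + 10499) = √(125/64 + 10499) = √(672061/64) = √672061/8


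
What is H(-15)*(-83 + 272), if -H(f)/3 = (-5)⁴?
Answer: -354375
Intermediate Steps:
H(f) = -1875 (H(f) = -3*(-5)⁴ = -3*625 = -1875)
H(-15)*(-83 + 272) = -1875*(-83 + 272) = -1875*189 = -354375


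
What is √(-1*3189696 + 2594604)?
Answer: 2*I*√148773 ≈ 771.42*I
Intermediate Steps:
√(-1*3189696 + 2594604) = √(-3189696 + 2594604) = √(-595092) = 2*I*√148773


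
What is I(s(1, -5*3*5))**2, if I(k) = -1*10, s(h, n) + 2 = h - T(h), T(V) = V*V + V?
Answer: 100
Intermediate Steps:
T(V) = V + V**2 (T(V) = V**2 + V = V + V**2)
s(h, n) = -2 + h - h*(1 + h) (s(h, n) = -2 + (h - h*(1 + h)) = -2 + h - h*(1 + h))
I(k) = -10
I(s(1, -5*3*5))**2 = (-10)**2 = 100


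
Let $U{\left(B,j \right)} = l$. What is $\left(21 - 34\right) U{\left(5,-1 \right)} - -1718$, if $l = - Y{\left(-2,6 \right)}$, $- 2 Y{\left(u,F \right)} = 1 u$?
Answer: $1731$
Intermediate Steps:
$Y{\left(u,F \right)} = - \frac{u}{2}$ ($Y{\left(u,F \right)} = - \frac{1 u}{2} = - \frac{u}{2}$)
$l = -1$ ($l = - \frac{\left(-1\right) \left(-2\right)}{2} = \left(-1\right) 1 = -1$)
$U{\left(B,j \right)} = -1$
$\left(21 - 34\right) U{\left(5,-1 \right)} - -1718 = \left(21 - 34\right) \left(-1\right) - -1718 = \left(-13\right) \left(-1\right) + 1718 = 13 + 1718 = 1731$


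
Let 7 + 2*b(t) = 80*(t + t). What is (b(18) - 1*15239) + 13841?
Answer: 77/2 ≈ 38.500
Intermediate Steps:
b(t) = -7/2 + 80*t (b(t) = -7/2 + (80*(t + t))/2 = -7/2 + (80*(2*t))/2 = -7/2 + (160*t)/2 = -7/2 + 80*t)
(b(18) - 1*15239) + 13841 = ((-7/2 + 80*18) - 1*15239) + 13841 = ((-7/2 + 1440) - 15239) + 13841 = (2873/2 - 15239) + 13841 = -27605/2 + 13841 = 77/2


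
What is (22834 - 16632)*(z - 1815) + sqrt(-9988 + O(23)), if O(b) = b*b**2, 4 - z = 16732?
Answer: -115003686 + sqrt(2179) ≈ -1.1500e+8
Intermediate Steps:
z = -16728 (z = 4 - 1*16732 = 4 - 16732 = -16728)
O(b) = b**3
(22834 - 16632)*(z - 1815) + sqrt(-9988 + O(23)) = (22834 - 16632)*(-16728 - 1815) + sqrt(-9988 + 23**3) = 6202*(-18543) + sqrt(-9988 + 12167) = -115003686 + sqrt(2179)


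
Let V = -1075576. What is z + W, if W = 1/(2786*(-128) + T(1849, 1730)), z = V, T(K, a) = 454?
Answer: -383070694705/356154 ≈ -1.0756e+6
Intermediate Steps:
z = -1075576
W = -1/356154 (W = 1/(2786*(-128) + 454) = 1/(-356608 + 454) = 1/(-356154) = -1/356154 ≈ -2.8078e-6)
z + W = -1075576 - 1/356154 = -383070694705/356154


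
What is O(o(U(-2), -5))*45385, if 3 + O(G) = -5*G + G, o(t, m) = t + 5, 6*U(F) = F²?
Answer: -3494645/3 ≈ -1.1649e+6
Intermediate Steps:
U(F) = F²/6
o(t, m) = 5 + t
O(G) = -3 - 4*G (O(G) = -3 + (-5*G + G) = -3 - 4*G)
O(o(U(-2), -5))*45385 = (-3 - 4*(5 + (⅙)*(-2)²))*45385 = (-3 - 4*(5 + (⅙)*4))*45385 = (-3 - 4*(5 + ⅔))*45385 = (-3 - 4*17/3)*45385 = (-3 - 68/3)*45385 = -77/3*45385 = -3494645/3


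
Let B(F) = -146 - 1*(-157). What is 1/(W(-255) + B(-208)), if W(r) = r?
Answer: -1/244 ≈ -0.0040984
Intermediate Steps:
B(F) = 11 (B(F) = -146 + 157 = 11)
1/(W(-255) + B(-208)) = 1/(-255 + 11) = 1/(-244) = -1/244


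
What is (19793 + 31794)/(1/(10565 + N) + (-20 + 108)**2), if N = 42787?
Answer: 2752269624/413157889 ≈ 6.6615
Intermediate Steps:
(19793 + 31794)/(1/(10565 + N) + (-20 + 108)**2) = (19793 + 31794)/(1/(10565 + 42787) + (-20 + 108)**2) = 51587/(1/53352 + 88**2) = 51587/(1/53352 + 7744) = 51587/(413157889/53352) = 51587*(53352/413157889) = 2752269624/413157889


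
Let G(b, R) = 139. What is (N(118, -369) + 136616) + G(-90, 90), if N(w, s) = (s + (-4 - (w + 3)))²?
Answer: 380791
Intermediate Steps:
N(w, s) = (-7 + s - w)² (N(w, s) = (s + (-4 - (3 + w)))² = (s + (-4 + (-3 - w)))² = (s + (-7 - w))² = (-7 + s - w)²)
(N(118, -369) + 136616) + G(-90, 90) = ((7 + 118 - 1*(-369))² + 136616) + 139 = ((7 + 118 + 369)² + 136616) + 139 = (494² + 136616) + 139 = (244036 + 136616) + 139 = 380652 + 139 = 380791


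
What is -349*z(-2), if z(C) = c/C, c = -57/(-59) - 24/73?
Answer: 958005/8614 ≈ 111.21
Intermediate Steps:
c = 2745/4307 (c = -57*(-1/59) - 24*1/73 = 57/59 - 24/73 = 2745/4307 ≈ 0.63733)
z(C) = 2745/(4307*C)
-349*z(-2) = -958005/(4307*(-2)) = -958005*(-1)/(4307*2) = -349*(-2745/8614) = 958005/8614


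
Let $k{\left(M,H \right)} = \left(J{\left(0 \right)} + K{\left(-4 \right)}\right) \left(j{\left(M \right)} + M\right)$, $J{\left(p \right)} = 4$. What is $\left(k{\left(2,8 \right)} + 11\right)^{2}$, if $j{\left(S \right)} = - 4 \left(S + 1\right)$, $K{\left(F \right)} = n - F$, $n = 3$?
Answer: $9801$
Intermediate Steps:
$K{\left(F \right)} = 3 - F$
$j{\left(S \right)} = -4 - 4 S$ ($j{\left(S \right)} = - 4 \left(1 + S\right) = -4 - 4 S$)
$k{\left(M,H \right)} = -44 - 33 M$ ($k{\left(M,H \right)} = \left(4 + \left(3 - -4\right)\right) \left(\left(-4 - 4 M\right) + M\right) = \left(4 + \left(3 + 4\right)\right) \left(-4 - 3 M\right) = \left(4 + 7\right) \left(-4 - 3 M\right) = 11 \left(-4 - 3 M\right) = -44 - 33 M$)
$\left(k{\left(2,8 \right)} + 11\right)^{2} = \left(\left(-44 - 66\right) + 11\right)^{2} = \left(-110 + 11\right)^{2} = \left(-99\right)^{2} = 9801$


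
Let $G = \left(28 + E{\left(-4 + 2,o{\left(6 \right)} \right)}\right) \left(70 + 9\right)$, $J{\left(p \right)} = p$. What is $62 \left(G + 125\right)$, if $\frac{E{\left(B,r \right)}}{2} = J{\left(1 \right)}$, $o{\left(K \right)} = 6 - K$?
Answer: $154690$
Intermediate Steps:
$E{\left(B,r \right)} = 2$ ($E{\left(B,r \right)} = 2 \cdot 1 = 2$)
$G = 2370$ ($G = \left(28 + 2\right) \left(70 + 9\right) = 30 \cdot 79 = 2370$)
$62 \left(G + 125\right) = 62 \left(2370 + 125\right) = 62 \cdot 2495 = 154690$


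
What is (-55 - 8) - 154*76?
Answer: -11767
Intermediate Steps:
(-55 - 8) - 154*76 = -63 - 11704 = -11767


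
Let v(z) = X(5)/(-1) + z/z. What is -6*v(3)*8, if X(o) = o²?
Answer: 1152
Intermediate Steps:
v(z) = -24 (v(z) = 5²/(-1) + z/z = 25*(-1) + 1 = -25 + 1 = -24)
-6*v(3)*8 = -6*(-24)*8 = 144*8 = 1152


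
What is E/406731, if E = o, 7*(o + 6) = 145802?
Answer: 145760/2847117 ≈ 0.051196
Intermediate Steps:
o = 145760/7 (o = -6 + (⅐)*145802 = -6 + 145802/7 = 145760/7 ≈ 20823.)
E = 145760/7 ≈ 20823.
E/406731 = (145760/7)/406731 = (145760/7)*(1/406731) = 145760/2847117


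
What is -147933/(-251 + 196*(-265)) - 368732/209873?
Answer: 437135211/405684509 ≈ 1.0775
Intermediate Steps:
-147933/(-251 + 196*(-265)) - 368732/209873 = -147933/(-251 - 51940) - 368732*1/209873 = -147933/(-52191) - 368732/209873 = -147933*(-1/52191) - 368732/209873 = 5479/1933 - 368732/209873 = 437135211/405684509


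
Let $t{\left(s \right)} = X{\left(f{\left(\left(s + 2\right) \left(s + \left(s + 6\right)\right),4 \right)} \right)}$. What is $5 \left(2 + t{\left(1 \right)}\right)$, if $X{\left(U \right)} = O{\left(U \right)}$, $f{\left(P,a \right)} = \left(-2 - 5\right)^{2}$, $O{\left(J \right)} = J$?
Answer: $255$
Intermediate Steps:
$f{\left(P,a \right)} = 49$ ($f{\left(P,a \right)} = \left(-7\right)^{2} = 49$)
$X{\left(U \right)} = U$
$t{\left(s \right)} = 49$
$5 \left(2 + t{\left(1 \right)}\right) = 5 \left(2 + 49\right) = 5 \cdot 51 = 255$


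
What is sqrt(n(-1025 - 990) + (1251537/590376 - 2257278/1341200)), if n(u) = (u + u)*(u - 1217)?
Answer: sqrt(8860912023965901440421279)/824804470 ≈ 3609.0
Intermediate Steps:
n(u) = 2*u*(-1217 + u) (n(u) = (2*u)*(-1217 + u) = 2*u*(-1217 + u))
sqrt(n(-1025 - 990) + (1251537/590376 - 2257278/1341200)) = sqrt(2*(-1025 - 990)*(-1217 + (-1025 - 990)) + (1251537/590376 - 2257278/1341200)) = sqrt(2*(-2015)*(-1217 - 2015) + (1251537*(1/590376) - 2257278*1/1341200)) = sqrt(2*(-2015)*(-3232) + (417179/196792 - 1128639/670600)) = sqrt(13024960 + 3603319457/8248044700) = sqrt(107430455899031457/8248044700) = sqrt(8860912023965901440421279)/824804470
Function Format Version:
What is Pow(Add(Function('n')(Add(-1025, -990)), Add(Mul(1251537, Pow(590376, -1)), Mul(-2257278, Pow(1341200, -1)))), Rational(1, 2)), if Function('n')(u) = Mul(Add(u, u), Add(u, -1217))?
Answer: Mul(Rational(1, 824804470), Pow(8860912023965901440421279, Rational(1, 2))) ≈ 3609.0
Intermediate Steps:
Function('n')(u) = Mul(2, u, Add(-1217, u)) (Function('n')(u) = Mul(Mul(2, u), Add(-1217, u)) = Mul(2, u, Add(-1217, u)))
Pow(Add(Function('n')(Add(-1025, -990)), Add(Mul(1251537, Pow(590376, -1)), Mul(-2257278, Pow(1341200, -1)))), Rational(1, 2)) = Pow(Add(Mul(2, Add(-1025, -990), Add(-1217, Add(-1025, -990))), Add(Mul(1251537, Pow(590376, -1)), Mul(-2257278, Pow(1341200, -1)))), Rational(1, 2)) = Pow(Add(Mul(2, -2015, Add(-1217, -2015)), Add(Mul(1251537, Rational(1, 590376)), Mul(-2257278, Rational(1, 1341200)))), Rational(1, 2)) = Pow(Add(Mul(2, -2015, -3232), Add(Rational(417179, 196792), Rational(-1128639, 670600))), Rational(1, 2)) = Pow(Add(13024960, Rational(3603319457, 8248044700)), Rational(1, 2)) = Pow(Rational(107430455899031457, 8248044700), Rational(1, 2)) = Mul(Rational(1, 824804470), Pow(8860912023965901440421279, Rational(1, 2)))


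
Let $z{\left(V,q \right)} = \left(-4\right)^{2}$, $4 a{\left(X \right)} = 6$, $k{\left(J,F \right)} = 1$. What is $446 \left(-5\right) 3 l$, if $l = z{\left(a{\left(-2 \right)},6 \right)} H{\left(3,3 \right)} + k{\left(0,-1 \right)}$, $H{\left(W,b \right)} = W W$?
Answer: $-970050$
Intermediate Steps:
$H{\left(W,b \right)} = W^{2}$
$a{\left(X \right)} = \frac{3}{2}$ ($a{\left(X \right)} = \frac{1}{4} \cdot 6 = \frac{3}{2}$)
$z{\left(V,q \right)} = 16$
$l = 145$ ($l = 16 \cdot 3^{2} + 1 = 16 \cdot 9 + 1 = 144 + 1 = 145$)
$446 \left(-5\right) 3 l = 446 \left(-5\right) 3 \cdot 145 = 446 \left(\left(-15\right) 145\right) = 446 \left(-2175\right) = -970050$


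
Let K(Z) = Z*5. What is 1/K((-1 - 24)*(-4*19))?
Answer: 1/9500 ≈ 0.00010526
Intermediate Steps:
K(Z) = 5*Z
1/K((-1 - 24)*(-4*19)) = 1/(5*((-1 - 24)*(-4*19))) = 1/(5*(-25*(-76))) = 1/(5*1900) = 1/9500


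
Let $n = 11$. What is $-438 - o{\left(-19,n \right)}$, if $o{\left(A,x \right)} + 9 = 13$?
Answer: $-442$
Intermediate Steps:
$o{\left(A,x \right)} = 4$ ($o{\left(A,x \right)} = -9 + 13 = 4$)
$-438 - o{\left(-19,n \right)} = -438 - 4 = -442$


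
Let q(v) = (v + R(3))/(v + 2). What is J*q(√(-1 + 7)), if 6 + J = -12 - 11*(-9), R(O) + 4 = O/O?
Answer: 486 - 405*√6/2 ≈ -10.022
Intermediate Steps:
R(O) = -3 (R(O) = -4 + O/O = -4 + 1 = -3)
J = 81 (J = -6 + (-12 - 11*(-9)) = -6 + (-12 + 99) = -6 + 87 = 81)
q(v) = (-3 + v)/(2 + v) (q(v) = (v - 3)/(v + 2) = (-3 + v)/(2 + v))
J*q(√(-1 + 7)) = 81*((-3 + √(-1 + 7))/(2 + √(-1 + 7))) = 81*((-3 + √6)/(2 + √6)) = 81*(-3 + √6)/(2 + √6)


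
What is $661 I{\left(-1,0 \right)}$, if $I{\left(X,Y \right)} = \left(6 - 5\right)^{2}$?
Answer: $661$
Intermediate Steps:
$I{\left(X,Y \right)} = 1$ ($I{\left(X,Y \right)} = 1^{2} = 1$)
$661 I{\left(-1,0 \right)} = 661 \cdot 1 = 661$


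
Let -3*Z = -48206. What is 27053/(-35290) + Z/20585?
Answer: 1221269/87173358 ≈ 0.014010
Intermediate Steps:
Z = 48206/3 (Z = -⅓*(-48206) = 48206/3 ≈ 16069.)
27053/(-35290) + Z/20585 = 27053/(-35290) + (48206/3)/20585 = 27053*(-1/35290) + (48206/3)*(1/20585) = -27053/35290 + 48206/61755 = 1221269/87173358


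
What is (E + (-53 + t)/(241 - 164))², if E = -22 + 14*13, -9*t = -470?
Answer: 250873921/9801 ≈ 25597.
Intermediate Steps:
t = 470/9 (t = -⅑*(-470) = 470/9 ≈ 52.222)
E = 160 (E = -22 + 182 = 160)
(E + (-53 + t)/(241 - 164))² = (160 + (-53 + 470/9)/(241 - 164))² = (160 - 7/9/77)² = (160 - 7/9*1/77)² = (160 - 1/99)² = (15839/99)² = 250873921/9801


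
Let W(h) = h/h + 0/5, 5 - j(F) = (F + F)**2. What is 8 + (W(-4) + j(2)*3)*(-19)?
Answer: 616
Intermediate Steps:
j(F) = 5 - 4*F**2 (j(F) = 5 - (F + F)**2 = 5 - (2*F)**2 = 5 - 4*F**2)
W(h) = 1 (W(h) = 1 + 0*(1/5) = 1 + 0 = 1)
8 + (W(-4) + j(2)*3)*(-19) = 8 + (1 + (5 - 4*2**2)*3)*(-19) = 8 + (1 + (5 - 4*4)*3)*(-19) = 8 + (1 + (5 - 16)*3)*(-19) = 8 + (1 - 11*3)*(-19) = 8 + (1 - 33)*(-19) = 8 - 32*(-19) = 8 + 608 = 616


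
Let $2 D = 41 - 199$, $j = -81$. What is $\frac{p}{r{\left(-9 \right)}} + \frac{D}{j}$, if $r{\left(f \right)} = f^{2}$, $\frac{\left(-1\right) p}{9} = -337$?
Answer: $\frac{3112}{81} \approx 38.42$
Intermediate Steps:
$p = 3033$ ($p = \left(-9\right) \left(-337\right) = 3033$)
$D = -79$ ($D = \frac{41 - 199}{2} = \frac{1}{2} \left(-158\right) = -79$)
$\frac{p}{r{\left(-9 \right)}} + \frac{D}{j} = \frac{3033}{\left(-9\right)^{2}} - \frac{79}{-81} = \frac{3033}{81} - - \frac{79}{81} = 3033 \cdot \frac{1}{81} + \frac{79}{81} = \frac{337}{9} + \frac{79}{81} = \frac{3112}{81}$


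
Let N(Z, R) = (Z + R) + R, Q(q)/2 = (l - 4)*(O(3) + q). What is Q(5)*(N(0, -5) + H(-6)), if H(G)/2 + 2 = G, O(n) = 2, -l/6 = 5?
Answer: 12376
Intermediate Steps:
l = -30 (l = -6*5 = -30)
H(G) = -4 + 2*G
Q(q) = -136 - 68*q (Q(q) = 2*((-30 - 4)*(2 + q)) = 2*(-34*(2 + q)) = 2*(-68 - 34*q) = -136 - 68*q)
N(Z, R) = Z + 2*R (N(Z, R) = (R + Z) + R = Z + 2*R)
Q(5)*(N(0, -5) + H(-6)) = (-136 - 68*5)*((0 + 2*(-5)) + (-4 + 2*(-6))) = (-136 - 340)*((0 - 10) + (-4 - 12)) = -476*(-10 - 16) = -476*(-26) = 12376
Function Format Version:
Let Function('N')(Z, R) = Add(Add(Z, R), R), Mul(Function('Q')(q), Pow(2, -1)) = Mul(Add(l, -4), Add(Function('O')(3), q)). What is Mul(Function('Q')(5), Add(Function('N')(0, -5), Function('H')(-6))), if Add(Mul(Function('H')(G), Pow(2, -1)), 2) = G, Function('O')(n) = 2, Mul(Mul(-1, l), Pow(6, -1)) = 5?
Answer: 12376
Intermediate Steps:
l = -30 (l = Mul(-6, 5) = -30)
Function('H')(G) = Add(-4, Mul(2, G))
Function('Q')(q) = Add(-136, Mul(-68, q)) (Function('Q')(q) = Mul(2, Mul(Add(-30, -4), Add(2, q))) = Mul(2, Mul(-34, Add(2, q))) = Mul(2, Add(-68, Mul(-34, q))) = Add(-136, Mul(-68, q)))
Function('N')(Z, R) = Add(Z, Mul(2, R)) (Function('N')(Z, R) = Add(Add(R, Z), R) = Add(Z, Mul(2, R)))
Mul(Function('Q')(5), Add(Function('N')(0, -5), Function('H')(-6))) = Mul(Add(-136, Mul(-68, 5)), Add(Add(0, Mul(2, -5)), Add(-4, Mul(2, -6)))) = Mul(Add(-136, -340), Add(Add(0, -10), Add(-4, -12))) = Mul(-476, Add(-10, -16)) = Mul(-476, -26) = 12376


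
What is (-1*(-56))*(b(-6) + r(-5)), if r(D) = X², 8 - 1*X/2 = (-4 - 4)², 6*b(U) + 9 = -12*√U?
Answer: 702380 - 112*I*√6 ≈ 7.0238e+5 - 274.34*I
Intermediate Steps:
b(U) = -3/2 - 2*√U (b(U) = -3/2 + (-12*√U)/6 = -3/2 - 2*√U)
X = -112 (X = 16 - 2*(-4 - 4)² = 16 - 2*(-8)² = 16 - 2*64 = 16 - 128 = -112)
r(D) = 12544 (r(D) = (-112)² = 12544)
(-1*(-56))*(b(-6) + r(-5)) = (-1*(-56))*((-3/2 - 2*I*√6) + 12544) = 56*((-3/2 - 2*I*√6) + 12544) = 56*(25085/2 - 2*I*√6) = 702380 - 112*I*√6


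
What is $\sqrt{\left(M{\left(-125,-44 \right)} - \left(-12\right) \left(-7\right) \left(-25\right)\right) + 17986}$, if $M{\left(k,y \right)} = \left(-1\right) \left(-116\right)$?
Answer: $\sqrt{20202} \approx 142.13$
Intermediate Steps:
$M{\left(k,y \right)} = 116$
$\sqrt{\left(M{\left(-125,-44 \right)} - \left(-12\right) \left(-7\right) \left(-25\right)\right) + 17986} = \sqrt{\left(116 - \left(-12\right) \left(-7\right) \left(-25\right)\right) + 17986} = \sqrt{\left(116 - 84 \left(-25\right)\right) + 17986} = \sqrt{\left(116 - -2100\right) + 17986} = \sqrt{\left(116 + 2100\right) + 17986} = \sqrt{2216 + 17986} = \sqrt{20202}$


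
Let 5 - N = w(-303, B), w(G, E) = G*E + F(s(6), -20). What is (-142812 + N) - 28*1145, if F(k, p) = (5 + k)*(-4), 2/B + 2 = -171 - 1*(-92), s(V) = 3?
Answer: -4720747/27 ≈ -1.7484e+5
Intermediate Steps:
B = -2/81 (B = 2/(-2 + (-171 - 1*(-92))) = 2/(-2 + (-171 + 92)) = 2/(-2 - 79) = 2/(-81) = 2*(-1/81) = -2/81 ≈ -0.024691)
F(k, p) = -20 - 4*k
w(G, E) = -32 + E*G (w(G, E) = G*E + (-20 - 4*3) = E*G + (-20 - 12) = E*G - 32 = -32 + E*G)
N = 797/27 (N = 5 - (-32 - 2/81*(-303)) = 5 - (-32 + 202/27) = 5 - 1*(-662/27) = 5 + 662/27 = 797/27 ≈ 29.519)
(-142812 + N) - 28*1145 = (-142812 + 797/27) - 28*1145 = -3855127/27 - 32060 = -4720747/27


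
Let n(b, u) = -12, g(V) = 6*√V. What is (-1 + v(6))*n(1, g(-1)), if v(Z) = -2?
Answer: 36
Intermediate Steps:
(-1 + v(6))*n(1, g(-1)) = (-1 - 2)*(-12) = -3*(-12) = 36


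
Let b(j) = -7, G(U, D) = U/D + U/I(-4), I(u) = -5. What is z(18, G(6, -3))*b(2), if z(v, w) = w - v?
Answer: 742/5 ≈ 148.40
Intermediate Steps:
G(U, D) = -U/5 + U/D (G(U, D) = U/D + U/(-5) = U/D + U*(-1/5) = U/D - U/5 = -U/5 + U/D)
z(18, G(6, -3))*b(2) = ((-1/5*6 + 6/(-3)) - 1*18)*(-7) = ((-6/5 + 6*(-1/3)) - 18)*(-7) = ((-6/5 - 2) - 18)*(-7) = (-16/5 - 18)*(-7) = -106/5*(-7) = 742/5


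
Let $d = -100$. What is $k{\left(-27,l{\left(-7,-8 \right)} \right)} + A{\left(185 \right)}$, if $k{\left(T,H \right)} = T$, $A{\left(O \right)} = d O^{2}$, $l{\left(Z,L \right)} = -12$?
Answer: $-3422527$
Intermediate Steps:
$A{\left(O \right)} = - 100 O^{2}$
$k{\left(-27,l{\left(-7,-8 \right)} \right)} + A{\left(185 \right)} = -27 - 100 \cdot 185^{2} = -27 - 3422500 = -3422527$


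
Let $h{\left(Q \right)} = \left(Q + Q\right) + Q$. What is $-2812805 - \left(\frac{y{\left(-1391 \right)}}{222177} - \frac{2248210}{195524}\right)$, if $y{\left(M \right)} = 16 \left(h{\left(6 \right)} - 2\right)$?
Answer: $- \frac{61095190913077057}{21720467874} \approx -2.8128 \cdot 10^{6}$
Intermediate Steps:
$h{\left(Q \right)} = 3 Q$ ($h{\left(Q \right)} = 2 Q + Q = 3 Q$)
$y{\left(M \right)} = 256$ ($y{\left(M \right)} = 16 \left(3 \cdot 6 - 2\right) = 16 \left(18 - 2\right) = 16 \cdot 16 = 256$)
$-2812805 - \left(\frac{y{\left(-1391 \right)}}{222177} - \frac{2248210}{195524}\right) = -2812805 - \left(\frac{256}{222177} - \frac{2248210}{195524}\right) = -2812805 - \left(256 \cdot \frac{1}{222177} - \frac{1124105}{97762}\right) = -2812805 - \left(\frac{256}{222177} - \frac{1124105}{97762}\right) = -2812805 - - \frac{249725249513}{21720467874} = -2812805 + \frac{249725249513}{21720467874} = - \frac{61095190913077057}{21720467874}$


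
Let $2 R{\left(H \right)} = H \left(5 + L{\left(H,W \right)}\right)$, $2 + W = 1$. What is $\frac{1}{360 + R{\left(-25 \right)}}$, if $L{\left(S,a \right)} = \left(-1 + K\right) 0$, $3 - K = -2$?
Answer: $\frac{2}{595} \approx 0.0033613$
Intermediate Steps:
$W = -1$ ($W = -2 + 1 = -1$)
$K = 5$ ($K = 3 - -2 = 3 + 2 = 5$)
$L{\left(S,a \right)} = 0$ ($L{\left(S,a \right)} = \left(-1 + 5\right) 0 = 4 \cdot 0 = 0$)
$R{\left(H \right)} = \frac{5 H}{2}$ ($R{\left(H \right)} = \frac{H \left(5 + 0\right)}{2} = \frac{H 5}{2} = \frac{5 H}{2}$)
$\frac{1}{360 + R{\left(-25 \right)}} = \frac{1}{360 + \frac{5}{2} \left(-25\right)} = \frac{1}{360 - \frac{125}{2}} = \frac{1}{\frac{595}{2}} = \frac{2}{595}$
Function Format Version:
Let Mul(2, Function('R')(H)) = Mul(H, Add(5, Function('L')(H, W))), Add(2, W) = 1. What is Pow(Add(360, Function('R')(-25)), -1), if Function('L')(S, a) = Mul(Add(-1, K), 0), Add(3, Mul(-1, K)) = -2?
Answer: Rational(2, 595) ≈ 0.0033613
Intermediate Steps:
W = -1 (W = Add(-2, 1) = -1)
K = 5 (K = Add(3, Mul(-1, -2)) = Add(3, 2) = 5)
Function('L')(S, a) = 0 (Function('L')(S, a) = Mul(Add(-1, 5), 0) = Mul(4, 0) = 0)
Function('R')(H) = Mul(Rational(5, 2), H) (Function('R')(H) = Mul(Rational(1, 2), Mul(H, Add(5, 0))) = Mul(Rational(1, 2), Mul(H, 5)) = Mul(Rational(1, 2), Mul(5, H)) = Mul(Rational(5, 2), H))
Pow(Add(360, Function('R')(-25)), -1) = Pow(Add(360, Mul(Rational(5, 2), -25)), -1) = Pow(Add(360, Rational(-125, 2)), -1) = Pow(Rational(595, 2), -1) = Rational(2, 595)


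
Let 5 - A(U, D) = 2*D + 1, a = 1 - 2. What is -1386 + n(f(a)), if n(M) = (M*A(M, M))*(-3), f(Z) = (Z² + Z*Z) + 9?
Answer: -792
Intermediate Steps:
a = -1
A(U, D) = 4 - 2*D (A(U, D) = 5 - (2*D + 1) = 5 - (1 + 2*D) = 5 + (-1 - 2*D) = 4 - 2*D)
f(Z) = 9 + 2*Z² (f(Z) = (Z² + Z²) + 9 = 2*Z² + 9 = 9 + 2*Z²)
n(M) = -3*M*(4 - 2*M) (n(M) = (M*(4 - 2*M))*(-3) = -3*M*(4 - 2*M))
-1386 + n(f(a)) = -1386 + 6*(9 + 2*(-1)²)*(-2 + (9 + 2*(-1)²)) = -1386 + 6*(9 + 2*1)*(-2 + (9 + 2*1)) = -1386 + 6*(9 + 2)*(-2 + (9 + 2)) = -1386 + 6*11*(-2 + 11) = -1386 + 6*11*9 = -1386 + 594 = -792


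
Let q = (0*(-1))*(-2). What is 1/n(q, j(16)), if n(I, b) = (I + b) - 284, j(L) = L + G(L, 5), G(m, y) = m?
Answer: -1/252 ≈ -0.0039683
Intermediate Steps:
q = 0 (q = 0*(-2) = 0)
j(L) = 2*L (j(L) = L + L = 2*L)
n(I, b) = -284 + I + b
1/n(q, j(16)) = 1/(-284 + 0 + 2*16) = 1/(-284 + 0 + 32) = 1/(-252) = -1/252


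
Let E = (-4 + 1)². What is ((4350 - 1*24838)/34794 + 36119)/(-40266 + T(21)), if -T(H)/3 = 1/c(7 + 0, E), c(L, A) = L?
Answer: -4398463993/4903605405 ≈ -0.89699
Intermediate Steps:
E = 9 (E = (-3)² = 9)
T(H) = -3/7 (T(H) = -3/(7 + 0) = -3/7)
((4350 - 1*24838)/34794 + 36119)/(-40266 + T(21)) = ((4350 - 1*24838)/34794 + 36119)/(-40266 - 3/7) = ((4350 - 24838)*(1/34794) + 36119)/(-281865/7) = (-20488*1/34794 + 36119)*(-7/281865) = (-10244/17397 + 36119)*(-7/281865) = (628351999/17397)*(-7/281865) = -4398463993/4903605405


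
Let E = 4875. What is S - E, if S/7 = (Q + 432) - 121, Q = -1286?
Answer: -11700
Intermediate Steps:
S = -6825 (S = 7*((-1286 + 432) - 121) = 7*(-854 - 121) = 7*(-975) = -6825)
S - E = -6825 - 1*4875 = -6825 - 4875 = -11700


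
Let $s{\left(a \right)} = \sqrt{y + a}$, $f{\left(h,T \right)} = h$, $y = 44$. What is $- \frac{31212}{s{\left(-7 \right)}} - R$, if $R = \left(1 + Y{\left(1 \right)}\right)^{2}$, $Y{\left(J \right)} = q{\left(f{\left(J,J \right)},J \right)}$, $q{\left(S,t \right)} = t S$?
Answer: $-4 - \frac{31212 \sqrt{37}}{37} \approx -5135.2$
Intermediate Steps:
$q{\left(S,t \right)} = S t$
$s{\left(a \right)} = \sqrt{44 + a}$
$Y{\left(J \right)} = J^{2}$ ($Y{\left(J \right)} = J J = J^{2}$)
$R = 4$ ($R = \left(1 + 1^{2}\right)^{2} = \left(1 + 1\right)^{2} = 2^{2} = 4$)
$- \frac{31212}{s{\left(-7 \right)}} - R = - \frac{31212}{\sqrt{44 - 7}} - 4 = - \frac{31212}{\sqrt{37}} - 4 = - 31212 \frac{\sqrt{37}}{37} - 4 = - \frac{31212 \sqrt{37}}{37} - 4 = -4 - \frac{31212 \sqrt{37}}{37}$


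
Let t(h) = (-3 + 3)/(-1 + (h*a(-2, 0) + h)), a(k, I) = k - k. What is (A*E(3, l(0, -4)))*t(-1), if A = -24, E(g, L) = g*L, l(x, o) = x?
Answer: 0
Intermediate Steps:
a(k, I) = 0
E(g, L) = L*g
t(h) = 0 (t(h) = (-3 + 3)/(-1 + (h*0 + h)) = 0/(-1 + (0 + h)) = 0/(-1 + h) = 0)
(A*E(3, l(0, -4)))*t(-1) = -0*3*0 = -24*0*0 = 0*0 = 0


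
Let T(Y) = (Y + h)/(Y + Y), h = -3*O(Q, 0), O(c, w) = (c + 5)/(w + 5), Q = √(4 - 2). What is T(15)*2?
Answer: ⅘ - √2/25 ≈ 0.74343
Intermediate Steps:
Q = √2 ≈ 1.4142
O(c, w) = (5 + c)/(5 + w)
h = -3 - 3*√2/5 (h = -3*(5 + √2)/(5 + 0) = -3*(5 + √2)/5 = -3*(1 + √2/5) = -3 - 3*√2/5 ≈ -3.8485)
T(Y) = (-3 + Y - 3*√2/5)/(2*Y) (T(Y) = (Y + (-3 - 3*√2/5))/(Y + Y) = (-3 + Y - 3*√2/5)/((2*Y)) = (-3 + Y - 3*√2/5)*(1/(2*Y)) = (-3 + Y - 3*√2/5)/(2*Y))
T(15)*2 = ((⅒)*(-15 - 3*√2 + 5*15)/15)*2 = ((⅒)*(1/15)*(-15 - 3*√2 + 75))*2 = ((⅒)*(1/15)*(60 - 3*√2))*2 = (⅖ - √2/50)*2 = ⅘ - √2/25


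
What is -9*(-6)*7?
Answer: 378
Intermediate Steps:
-9*(-6)*7 = 54*7 = 378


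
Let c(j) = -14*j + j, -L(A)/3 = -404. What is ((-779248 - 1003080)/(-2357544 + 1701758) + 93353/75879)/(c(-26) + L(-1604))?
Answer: 19646085677/7712859813570 ≈ 0.0025472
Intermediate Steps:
L(A) = 1212 (L(A) = -3*(-404) = 1212)
c(j) = -13*j
((-779248 - 1003080)/(-2357544 + 1701758) + 93353/75879)/(c(-26) + L(-1604)) = ((-779248 - 1003080)/(-2357544 + 1701758) + 93353/75879)/(-13*(-26) + 1212) = (-1782328/(-655786) + 93353*(1/75879))/(338 + 1212) = (-1782328*(-1/655786) + 93353/75879)/1550 = (891164/327893 + 93353/75879)*(1/1550) = (98230428385/24880192947)*(1/1550) = 19646085677/7712859813570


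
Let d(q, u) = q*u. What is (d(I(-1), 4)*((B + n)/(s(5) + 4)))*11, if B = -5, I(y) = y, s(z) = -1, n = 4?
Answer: 44/3 ≈ 14.667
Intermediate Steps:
(d(I(-1), 4)*((B + n)/(s(5) + 4)))*11 = ((-1*4)*((-5 + 4)/(-1 + 4)))*11 = -(-4)/3*11 = -4*(-1/3)*11 = (4/3)*11 = 44/3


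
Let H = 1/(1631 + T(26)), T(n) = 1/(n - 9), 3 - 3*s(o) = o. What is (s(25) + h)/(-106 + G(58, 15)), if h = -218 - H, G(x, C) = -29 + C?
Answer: 18744179/9982080 ≈ 1.8778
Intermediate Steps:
s(o) = 1 - o/3
T(n) = 1/(-9 + n)
H = 17/27728 (H = 1/(1631 + 1/(-9 + 26)) = 1/(1631 + 1/17) = 1/(27728/17) = 17/27728 ≈ 0.00061310)
h = -6044721/27728 (h = -218 - 1*17/27728 = -218 - 17/27728 = -6044721/27728 ≈ -218.00)
(s(25) + h)/(-106 + G(58, 15)) = ((1 - ⅓*25) - 6044721/27728)/(-106 + (-29 + 15)) = ((1 - 25/3) - 6044721/27728)/(-106 - 14) = (-22/3 - 6044721/27728)/(-120) = -18744179/83184*(-1/120) = 18744179/9982080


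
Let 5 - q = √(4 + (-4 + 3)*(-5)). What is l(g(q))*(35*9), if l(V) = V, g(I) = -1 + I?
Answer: 315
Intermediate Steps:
q = 2 (q = 5 - √(4 + (-4 + 3)*(-5)) = 5 - √(4 - 1*(-5)) = 5 - √(4 + 5) = 5 - √9 = 5 - 1*3 = 5 - 3 = 2)
l(g(q))*(35*9) = (-1 + 2)*(35*9) = 1*315 = 315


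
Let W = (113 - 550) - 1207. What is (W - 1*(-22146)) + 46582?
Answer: 67084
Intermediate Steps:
W = -1644 (W = -437 - 1207 = -1644)
(W - 1*(-22146)) + 46582 = (-1644 - 1*(-22146)) + 46582 = (-1644 + 22146) + 46582 = 20502 + 46582 = 67084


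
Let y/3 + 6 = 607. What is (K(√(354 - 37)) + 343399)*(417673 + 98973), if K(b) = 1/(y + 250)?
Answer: 364234473171608/2053 ≈ 1.7742e+11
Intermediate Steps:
y = 1803 (y = -18 + 3*607 = -18 + 1821 = 1803)
K(b) = 1/2053 (K(b) = 1/(1803 + 250) = 1/2053)
(K(√(354 - 37)) + 343399)*(417673 + 98973) = (1/2053 + 343399)*(417673 + 98973) = (704998148/2053)*516646 = 364234473171608/2053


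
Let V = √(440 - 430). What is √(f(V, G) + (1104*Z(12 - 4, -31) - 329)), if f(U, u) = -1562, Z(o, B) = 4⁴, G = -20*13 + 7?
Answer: √280733 ≈ 529.84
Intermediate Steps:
V = √10 ≈ 3.1623
G = -253 (G = -260 + 7 = -253)
Z(o, B) = 256
√(f(V, G) + (1104*Z(12 - 4, -31) - 329)) = √(-1562 + (1104*256 - 329)) = √(-1562 + (282624 - 329)) = √(-1562 + 282295) = √280733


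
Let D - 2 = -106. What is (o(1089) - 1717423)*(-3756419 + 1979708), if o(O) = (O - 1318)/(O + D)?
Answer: 3005594277583524/985 ≈ 3.0514e+12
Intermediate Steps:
D = -104 (D = 2 - 106 = -104)
o(O) = (-1318 + O)/(-104 + O) (o(O) = (O - 1318)/(O - 104) = (-1318 + O)/(-104 + O))
(o(1089) - 1717423)*(-3756419 + 1979708) = ((-1318 + 1089)/(-104 + 1089) - 1717423)*(-3756419 + 1979708) = (-229/985 - 1717423)*(-1776711) = -1691661884/985*(-1776711) = 3005594277583524/985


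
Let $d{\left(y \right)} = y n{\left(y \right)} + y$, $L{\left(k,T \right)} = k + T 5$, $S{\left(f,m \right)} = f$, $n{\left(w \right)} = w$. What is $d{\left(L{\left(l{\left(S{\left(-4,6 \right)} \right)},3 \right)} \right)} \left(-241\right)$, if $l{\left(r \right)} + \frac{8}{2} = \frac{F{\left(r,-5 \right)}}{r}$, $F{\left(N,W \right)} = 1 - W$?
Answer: $- \frac{96159}{4} \approx -24040.0$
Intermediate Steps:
$l{\left(r \right)} = -4 + \frac{6}{r}$ ($l{\left(r \right)} = -4 + \frac{1 - -5}{r} = -4 + \frac{1 + 5}{r} = -4 + \frac{6}{r}$)
$L{\left(k,T \right)} = k + 5 T$
$d{\left(y \right)} = y + y^{2}$ ($d{\left(y \right)} = y y + y = y^{2} + y = y + y^{2}$)
$d{\left(L{\left(l{\left(S{\left(-4,6 \right)} \right)},3 \right)} \right)} \left(-241\right) = \left(\left(-4 + \frac{6}{-4}\right) + 5 \cdot 3\right) \left(1 + \left(\left(-4 + \frac{6}{-4}\right) + 5 \cdot 3\right)\right) \left(-241\right) = \left(\left(-4 + 6 \left(- \frac{1}{4}\right)\right) + 15\right) \left(1 + \left(\left(-4 + 6 \left(- \frac{1}{4}\right)\right) + 15\right)\right) \left(-241\right) = \left(\left(-4 - \frac{3}{2}\right) + 15\right) \left(1 + \left(\left(-4 - \frac{3}{2}\right) + 15\right)\right) \left(-241\right) = \left(- \frac{11}{2} + 15\right) \left(1 + \left(- \frac{11}{2} + 15\right)\right) \left(-241\right) = \frac{19 \left(1 + \frac{19}{2}\right)}{2} \left(-241\right) = \frac{19}{2} \cdot \frac{21}{2} \left(-241\right) = \frac{399}{4} \left(-241\right) = - \frac{96159}{4}$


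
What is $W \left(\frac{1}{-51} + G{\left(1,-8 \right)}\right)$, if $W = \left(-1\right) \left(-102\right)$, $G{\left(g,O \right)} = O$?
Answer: $-818$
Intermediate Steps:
$W = 102$
$W \left(\frac{1}{-51} + G{\left(1,-8 \right)}\right) = 102 \left(\frac{1}{-51} - 8\right) = 102 \left(- \frac{1}{51} - 8\right) = 102 \left(- \frac{409}{51}\right) = -818$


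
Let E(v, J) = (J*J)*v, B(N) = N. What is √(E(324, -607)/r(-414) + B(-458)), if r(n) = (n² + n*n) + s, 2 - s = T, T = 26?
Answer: I*√22381243649/14282 ≈ 10.475*I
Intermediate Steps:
s = -24 (s = 2 - 1*26 = 2 - 26 = -24)
E(v, J) = v*J² (E(v, J) = J²*v = v*J²)
r(n) = -24 + 2*n² (r(n) = (n² + n*n) - 24 = (n² + n²) - 24 = 2*n² - 24 = -24 + 2*n²)
√(E(324, -607)/r(-414) + B(-458)) = √((324*(-607)²)/(-24 + 2*(-414)²) - 458) = √((324*368449)/(-24 + 2*171396) - 458) = √(119377476/(-24 + 342792) - 458) = √(119377476/342768 - 458) = √(119377476*(1/342768) - 458) = √(9948123/28564 - 458) = √(-3134189/28564) = I*√22381243649/14282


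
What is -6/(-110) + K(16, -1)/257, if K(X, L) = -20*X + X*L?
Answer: -17709/14135 ≈ -1.2528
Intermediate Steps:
K(X, L) = -20*X + L*X
-6/(-110) + K(16, -1)/257 = -6/(-110) + (16*(-20 - 1))/257 = -6*(-1/110) + (16*(-21))*(1/257) = 3/55 - 336*1/257 = 3/55 - 336/257 = -17709/14135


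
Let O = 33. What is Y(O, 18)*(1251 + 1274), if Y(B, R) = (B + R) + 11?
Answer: 156550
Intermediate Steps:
Y(B, R) = 11 + B + R
Y(O, 18)*(1251 + 1274) = (11 + 33 + 18)*(1251 + 1274) = 62*2525 = 156550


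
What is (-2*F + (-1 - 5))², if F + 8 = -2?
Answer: 196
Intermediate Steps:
F = -10 (F = -8 - 2 = -10)
(-2*F + (-1 - 5))² = (-2*(-10) + (-1 - 5))² = (20 - 6)² = 14² = 196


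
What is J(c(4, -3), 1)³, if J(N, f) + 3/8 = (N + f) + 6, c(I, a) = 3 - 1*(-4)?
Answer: 1295029/512 ≈ 2529.4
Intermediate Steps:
c(I, a) = 7 (c(I, a) = 3 + 4 = 7)
J(N, f) = 45/8 + N + f (J(N, f) = -3/8 + ((N + f) + 6) = -3/8 + (6 + N + f) = 45/8 + N + f)
J(c(4, -3), 1)³ = (45/8 + 7 + 1)³ = (109/8)³ = 1295029/512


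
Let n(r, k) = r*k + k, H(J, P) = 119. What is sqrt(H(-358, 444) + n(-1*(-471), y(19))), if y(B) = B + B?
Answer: sqrt(18055) ≈ 134.37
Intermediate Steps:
y(B) = 2*B
n(r, k) = k + k*r (n(r, k) = k*r + k = k + k*r)
sqrt(H(-358, 444) + n(-1*(-471), y(19))) = sqrt(119 + (2*19)*(1 - 1*(-471))) = sqrt(119 + 38*(1 + 471)) = sqrt(119 + 38*472) = sqrt(119 + 17936) = sqrt(18055)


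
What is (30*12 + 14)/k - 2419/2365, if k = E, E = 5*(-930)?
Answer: -1213286/1099725 ≈ -1.1033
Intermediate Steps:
E = -4650
k = -4650
(30*12 + 14)/k - 2419/2365 = (30*12 + 14)/(-4650) - 2419/2365 = (360 + 14)*(-1/4650) - 2419*1/2365 = 374*(-1/4650) - 2419/2365 = -187/2325 - 2419/2365 = -1213286/1099725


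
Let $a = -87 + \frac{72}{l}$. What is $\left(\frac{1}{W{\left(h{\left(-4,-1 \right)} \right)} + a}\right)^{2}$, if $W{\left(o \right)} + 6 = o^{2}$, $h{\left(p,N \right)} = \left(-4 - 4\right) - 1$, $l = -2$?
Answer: $\frac{1}{2304} \approx 0.00043403$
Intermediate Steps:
$h{\left(p,N \right)} = -9$ ($h{\left(p,N \right)} = -8 - 1 = -9$)
$W{\left(o \right)} = -6 + o^{2}$
$a = -123$ ($a = -87 + \frac{72}{-2} = -87 + 72 \left(- \frac{1}{2}\right) = -87 - 36 = -123$)
$\left(\frac{1}{W{\left(h{\left(-4,-1 \right)} \right)} + a}\right)^{2} = \left(\frac{1}{\left(-6 + \left(-9\right)^{2}\right) - 123}\right)^{2} = \left(\frac{1}{\left(-6 + 81\right) - 123}\right)^{2} = \left(\frac{1}{75 - 123}\right)^{2} = \left(\frac{1}{-48}\right)^{2} = \left(- \frac{1}{48}\right)^{2} = \frac{1}{2304}$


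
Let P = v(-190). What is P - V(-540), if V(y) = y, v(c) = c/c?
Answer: 541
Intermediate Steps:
v(c) = 1
P = 1
P - V(-540) = 1 - 1*(-540) = 1 + 540 = 541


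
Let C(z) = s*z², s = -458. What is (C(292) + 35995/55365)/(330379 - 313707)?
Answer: -432410741377/184609056 ≈ -2342.3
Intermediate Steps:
C(z) = -458*z²
(C(292) + 35995/55365)/(330379 - 313707) = (-458*292² + 35995/55365)/(330379 - 313707) = (-458*85264 + 35995*(1/55365))/16672 = (-39050912 + 7199/11073)*(1/16672) = -432410741377/11073*1/16672 = -432410741377/184609056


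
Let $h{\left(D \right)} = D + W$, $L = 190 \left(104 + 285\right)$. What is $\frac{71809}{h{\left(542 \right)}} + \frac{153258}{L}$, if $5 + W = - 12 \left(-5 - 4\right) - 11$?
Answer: $\frac{2702284381}{23429470} \approx 115.34$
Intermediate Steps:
$W = 92$ ($W = -5 - \left(11 + 12 \left(-5 - 4\right)\right) = -5 - -97 = -5 + \left(108 - 11\right) = -5 + 97 = 92$)
$L = 73910$ ($L = 190 \cdot 389 = 73910$)
$h{\left(D \right)} = 92 + D$ ($h{\left(D \right)} = D + 92 = 92 + D$)
$\frac{71809}{h{\left(542 \right)}} + \frac{153258}{L} = \frac{71809}{92 + 542} + \frac{153258}{73910} = \frac{71809}{634} + 153258 \cdot \frac{1}{73910} = 71809 \cdot \frac{1}{634} + \frac{76629}{36955} = \frac{71809}{634} + \frac{76629}{36955} = \frac{2702284381}{23429470}$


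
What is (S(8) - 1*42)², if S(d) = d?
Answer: 1156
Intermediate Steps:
(S(8) - 1*42)² = (8 - 1*42)² = (8 - 42)² = (-34)² = 1156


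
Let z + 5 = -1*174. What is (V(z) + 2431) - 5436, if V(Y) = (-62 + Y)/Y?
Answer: -537654/179 ≈ -3003.7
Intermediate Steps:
z = -179 (z = -5 - 1*174 = -5 - 174 = -179)
V(Y) = (-62 + Y)/Y
(V(z) + 2431) - 5436 = ((-62 - 179)/(-179) + 2431) - 5436 = (-1/179*(-241) + 2431) - 5436 = (241/179 + 2431) - 5436 = 435390/179 - 5436 = -537654/179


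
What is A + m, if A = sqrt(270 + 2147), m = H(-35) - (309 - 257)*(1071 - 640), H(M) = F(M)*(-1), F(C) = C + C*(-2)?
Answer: -22447 + sqrt(2417) ≈ -22398.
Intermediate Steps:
F(C) = -C (F(C) = C - 2*C = -C)
H(M) = M (H(M) = -M*(-1) = M)
m = -22447 (m = -35 - (309 - 257)*(1071 - 640) = -35 - 52*431 = -35 - 1*22412 = -35 - 22412 = -22447)
A = sqrt(2417) ≈ 49.163
A + m = sqrt(2417) - 22447 = -22447 + sqrt(2417)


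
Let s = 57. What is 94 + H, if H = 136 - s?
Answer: 173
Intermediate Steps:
H = 79 (H = 136 - 1*57 = 136 - 57 = 79)
94 + H = 94 + 79 = 173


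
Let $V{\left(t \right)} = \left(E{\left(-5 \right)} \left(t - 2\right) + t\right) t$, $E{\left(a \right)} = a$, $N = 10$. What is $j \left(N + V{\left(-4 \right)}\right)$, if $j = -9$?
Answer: $846$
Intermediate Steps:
$V{\left(t \right)} = t \left(10 - 4 t\right)$ ($V{\left(t \right)} = \left(- 5 \left(t - 2\right) + t\right) t = \left(- 5 \left(-2 + t\right) + t\right) t = \left(\left(10 - 5 t\right) + t\right) t = \left(10 - 4 t\right) t = t \left(10 - 4 t\right)$)
$j \left(N + V{\left(-4 \right)}\right) = - 9 \left(10 + 2 \left(-4\right) \left(5 - -8\right)\right) = - 9 \left(10 + 2 \left(-4\right) \left(5 + 8\right)\right) = - 9 \left(10 + 2 \left(-4\right) 13\right) = - 9 \left(10 - 104\right) = \left(-9\right) \left(-94\right) = 846$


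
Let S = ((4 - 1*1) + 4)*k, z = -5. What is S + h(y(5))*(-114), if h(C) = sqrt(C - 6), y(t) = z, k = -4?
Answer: -28 - 114*I*sqrt(11) ≈ -28.0 - 378.1*I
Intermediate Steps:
y(t) = -5
S = -28 (S = ((4 - 1*1) + 4)*(-4) = ((4 - 1) + 4)*(-4) = (3 + 4)*(-4) = 7*(-4) = -28)
h(C) = sqrt(-6 + C)
S + h(y(5))*(-114) = -28 + sqrt(-6 - 5)*(-114) = -28 + sqrt(-11)*(-114) = -28 + (I*sqrt(11))*(-114) = -28 - 114*I*sqrt(11)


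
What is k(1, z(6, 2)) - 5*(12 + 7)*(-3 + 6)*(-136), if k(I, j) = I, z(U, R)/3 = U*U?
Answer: 38761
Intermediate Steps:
z(U, R) = 3*U**2 (z(U, R) = 3*(U*U) = 3*U**2)
k(1, z(6, 2)) - 5*(12 + 7)*(-3 + 6)*(-136) = 1 - 5*(12 + 7)*(-3 + 6)*(-136) = 1 - 95*3*(-136) = 1 - 5*57*(-136) = 1 - 285*(-136) = 1 + 38760 = 38761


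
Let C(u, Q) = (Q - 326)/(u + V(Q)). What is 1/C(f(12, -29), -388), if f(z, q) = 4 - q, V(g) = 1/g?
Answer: -1829/39576 ≈ -0.046215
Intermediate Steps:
C(u, Q) = (-326 + Q)/(u + 1/Q) (C(u, Q) = (Q - 326)/(u + 1/Q) = (-326 + Q)/(u + 1/Q))
1/C(f(12, -29), -388) = 1/(-388*(-326 - 388)/(1 - 388*(4 - 1*(-29)))) = 1/(-388*(-714)/(1 - 388*(4 + 29))) = 1/(-388*(-714)/(1 - 388*33)) = 1/(-388*(-714)/(1 - 12804)) = 1/(-388*(-714)/(-12803)) = 1/(-388*(-1/12803)*(-714)) = 1/(-39576/1829) = -1829/39576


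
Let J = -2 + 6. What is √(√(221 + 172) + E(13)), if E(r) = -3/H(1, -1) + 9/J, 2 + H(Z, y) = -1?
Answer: √(13 + 4*√393)/2 ≈ 4.8036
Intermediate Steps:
H(Z, y) = -3 (H(Z, y) = -2 - 1 = -3)
J = 4
E(r) = 13/4 (E(r) = -3/(-3) + 9/4 = -3*(-⅓) + 9*(¼) = 1 + 9/4 = 13/4)
√(√(221 + 172) + E(13)) = √(√(221 + 172) + 13/4) = √(√393 + 13/4) = √(13/4 + √393)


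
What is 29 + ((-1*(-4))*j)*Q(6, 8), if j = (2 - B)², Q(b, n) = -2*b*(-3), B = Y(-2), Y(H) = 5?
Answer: 1325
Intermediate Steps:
B = 5
Q(b, n) = 6*b
j = 9 (j = (2 - 1*5)² = (2 - 5)² = (-3)² = 9)
29 + ((-1*(-4))*j)*Q(6, 8) = 29 + (-1*(-4)*9)*(6*6) = 29 + (4*9)*36 = 29 + 36*36 = 29 + 1296 = 1325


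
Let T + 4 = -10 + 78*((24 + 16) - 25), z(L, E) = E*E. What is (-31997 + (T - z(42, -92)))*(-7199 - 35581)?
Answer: 1681467900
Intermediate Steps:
z(L, E) = E²
T = 1156 (T = -4 + (-10 + 78*((24 + 16) - 25)) = -4 + (-10 + 78*(40 - 25)) = -4 + (-10 + 78*15) = -4 + (-10 + 1170) = -4 + 1160 = 1156)
(-31997 + (T - z(42, -92)))*(-7199 - 35581) = (-31997 + (1156 - 1*(-92)²))*(-7199 - 35581) = (-31997 + (1156 - 1*8464))*(-42780) = (-31997 + (1156 - 8464))*(-42780) = (-31997 - 7308)*(-42780) = -39305*(-42780) = 1681467900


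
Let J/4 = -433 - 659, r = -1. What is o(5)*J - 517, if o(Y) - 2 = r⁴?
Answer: -13621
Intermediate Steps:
J = -4368 (J = 4*(-433 - 659) = 4*(-1092) = -4368)
o(Y) = 3 (o(Y) = 2 + (-1)⁴ = 2 + 1 = 3)
o(5)*J - 517 = 3*(-4368) - 517 = -13104 - 517 = -13621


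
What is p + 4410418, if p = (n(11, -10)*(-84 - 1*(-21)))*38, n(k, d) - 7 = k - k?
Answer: 4393660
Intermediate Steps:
n(k, d) = 7 (n(k, d) = 7 + (k - k) = 7 + 0 = 7)
p = -16758 (p = (7*(-84 - 1*(-21)))*38 = (7*(-84 + 21))*38 = (7*(-63))*38 = -441*38 = -16758)
p + 4410418 = -16758 + 4410418 = 4393660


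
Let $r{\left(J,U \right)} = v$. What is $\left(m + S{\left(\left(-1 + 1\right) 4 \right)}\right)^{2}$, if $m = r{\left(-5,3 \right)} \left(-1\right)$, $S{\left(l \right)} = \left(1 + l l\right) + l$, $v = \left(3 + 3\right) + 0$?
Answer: $25$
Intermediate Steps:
$v = 6$ ($v = 6 + 0 = 6$)
$r{\left(J,U \right)} = 6$
$S{\left(l \right)} = 1 + l + l^{2}$ ($S{\left(l \right)} = \left(1 + l^{2}\right) + l = 1 + l + l^{2}$)
$m = -6$ ($m = 6 \left(-1\right) = -6$)
$\left(m + S{\left(\left(-1 + 1\right) 4 \right)}\right)^{2} = \left(-6 + \left(1 + \left(-1 + 1\right) 4 + \left(\left(-1 + 1\right) 4\right)^{2}\right)\right)^{2} = \left(-6 + \left(1 + 0 \cdot 4 + \left(0 \cdot 4\right)^{2}\right)\right)^{2} = \left(-6 + \left(1 + 0 + 0^{2}\right)\right)^{2} = \left(-6 + \left(1 + 0 + 0\right)\right)^{2} = \left(-6 + 1\right)^{2} = \left(-5\right)^{2} = 25$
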